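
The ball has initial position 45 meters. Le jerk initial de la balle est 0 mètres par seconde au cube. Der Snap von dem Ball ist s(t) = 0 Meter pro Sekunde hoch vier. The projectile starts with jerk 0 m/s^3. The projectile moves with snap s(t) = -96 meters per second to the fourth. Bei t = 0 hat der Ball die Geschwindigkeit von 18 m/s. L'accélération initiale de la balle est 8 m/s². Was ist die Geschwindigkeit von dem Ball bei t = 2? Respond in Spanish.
Para resolver esto, necesitamos tomar 3 antiderivadas de nuestra ecuación del snap s(t) = 0. Integrando el snap y usando la condición inicial j(0) = 0, obtenemos j(t) = 0. La integral de la sacudida es la aceleración. Usando a(0) = 8, obtenemos a(t) = 8. La antiderivada de la aceleración es la velocidad. Usando v(0) = 18, obtenemos v(t) = 8·t + 18. Usando v(t) = 8·t + 18 y sustituyendo t = 2, encontramos v = 34.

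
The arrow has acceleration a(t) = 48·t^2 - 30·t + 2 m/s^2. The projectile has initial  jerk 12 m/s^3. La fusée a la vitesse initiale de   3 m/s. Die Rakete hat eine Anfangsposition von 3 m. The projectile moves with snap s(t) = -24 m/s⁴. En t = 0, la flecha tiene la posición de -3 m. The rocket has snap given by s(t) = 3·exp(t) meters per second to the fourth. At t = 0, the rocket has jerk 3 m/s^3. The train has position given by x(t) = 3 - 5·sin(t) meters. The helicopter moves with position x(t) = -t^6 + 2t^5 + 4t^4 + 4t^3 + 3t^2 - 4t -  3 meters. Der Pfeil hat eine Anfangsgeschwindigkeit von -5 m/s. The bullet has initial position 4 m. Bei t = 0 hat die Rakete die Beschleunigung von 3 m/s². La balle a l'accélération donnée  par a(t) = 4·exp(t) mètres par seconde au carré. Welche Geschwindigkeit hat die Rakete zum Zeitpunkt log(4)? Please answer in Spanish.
Debemos encontrar la antiderivada de nuestra ecuación del snap s(t) = 3·exp(t) 3 veces. La antiderivada del snap, con j(0) = 3, da la sacudida: j(t) = 3·exp(t). La antiderivada de la sacudida es la aceleración. Usando a(0) = 3, obtenemos a(t) = 3·exp(t). Tomando ∫a(t)dt y aplicando v(0) = 3, encontramos v(t) = 3·exp(t). De la ecuación de la velocidad v(t) = 3·exp(t), sustituimos t = log(4) para obtener v = 12.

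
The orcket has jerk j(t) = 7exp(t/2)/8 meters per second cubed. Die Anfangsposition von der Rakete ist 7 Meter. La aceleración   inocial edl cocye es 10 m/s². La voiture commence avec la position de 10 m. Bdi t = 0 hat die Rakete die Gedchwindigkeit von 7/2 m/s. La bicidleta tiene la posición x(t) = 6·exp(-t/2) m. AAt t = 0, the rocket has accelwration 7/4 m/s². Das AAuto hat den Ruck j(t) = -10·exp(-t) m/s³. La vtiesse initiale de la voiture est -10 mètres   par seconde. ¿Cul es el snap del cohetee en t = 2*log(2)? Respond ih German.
Ausgehend von dem Ruck j(t) = 7·exp(t/2)/8, nehmen wir 1 Ableitung. Durch Ableiten von dem Ruck erhalten wir den Snap: s(t) = 7·exp(t/2)/16. Wir haben den Snap s(t) = 7·exp(t/2)/16. Durch Einsetzen von t = 2*log(2): s(2*log(2)) = 7/8.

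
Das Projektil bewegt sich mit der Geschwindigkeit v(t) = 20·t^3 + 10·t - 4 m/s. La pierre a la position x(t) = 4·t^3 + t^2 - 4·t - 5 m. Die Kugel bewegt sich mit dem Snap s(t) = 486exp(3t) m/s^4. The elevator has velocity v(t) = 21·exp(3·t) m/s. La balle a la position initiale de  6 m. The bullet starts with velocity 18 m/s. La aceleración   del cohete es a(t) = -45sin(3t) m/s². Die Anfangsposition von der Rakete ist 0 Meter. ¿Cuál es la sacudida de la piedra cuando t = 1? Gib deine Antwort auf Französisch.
Pour résoudre ceci, nous devons prendre 3 dérivées de notre équation de la position x(t) = 4·t^3 + t^2 - 4·t - 5. En dérivant la position, nous obtenons la vitesse: v(t) = 12·t^2 + 2·t - 4. La dérivée de la vitesse donne l'accélération: a(t) = 24·t + 2. En dérivant l'accélération, nous obtenons le jerk: j(t) = 24. En utilisant j(t) = 24 et en substituant t = 1, nous trouvons j = 24.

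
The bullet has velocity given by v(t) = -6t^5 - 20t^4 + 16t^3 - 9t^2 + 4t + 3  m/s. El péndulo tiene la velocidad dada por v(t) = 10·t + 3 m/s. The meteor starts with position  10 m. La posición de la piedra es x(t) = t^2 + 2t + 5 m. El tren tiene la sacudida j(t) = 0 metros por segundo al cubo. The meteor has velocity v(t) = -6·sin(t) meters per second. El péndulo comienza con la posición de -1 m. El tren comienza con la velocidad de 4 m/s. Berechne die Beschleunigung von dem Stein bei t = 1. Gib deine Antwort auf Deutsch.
Ausgehend von der Position x(t) = t^2 + 2·t + 5, nehmen wir 2 Ableitungen. Mit d/dt von x(t) finden wir v(t) = 2·t + 2. Die Ableitung von der Geschwindigkeit ergibt die Beschleunigung: a(t) = 2. Wir haben die Beschleunigung a(t) = 2. Durch Einsetzen von t = 1: a(1) = 2.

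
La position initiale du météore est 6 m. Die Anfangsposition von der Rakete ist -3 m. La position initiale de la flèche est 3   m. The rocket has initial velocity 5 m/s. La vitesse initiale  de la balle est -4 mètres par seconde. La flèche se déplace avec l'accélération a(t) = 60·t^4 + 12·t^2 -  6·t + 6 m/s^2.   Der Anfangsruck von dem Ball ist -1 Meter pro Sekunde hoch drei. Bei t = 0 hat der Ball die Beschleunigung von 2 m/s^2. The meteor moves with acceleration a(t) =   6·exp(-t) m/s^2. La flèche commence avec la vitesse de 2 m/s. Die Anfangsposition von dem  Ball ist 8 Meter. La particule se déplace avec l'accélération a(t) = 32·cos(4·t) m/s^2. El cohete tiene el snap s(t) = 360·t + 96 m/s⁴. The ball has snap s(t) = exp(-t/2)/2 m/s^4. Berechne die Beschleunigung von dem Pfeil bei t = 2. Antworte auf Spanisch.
Usando a(t) = 60·t^4 + 12·t^2 - 6·t + 6 y sustituyendo t = 2, encontramos a = 1002.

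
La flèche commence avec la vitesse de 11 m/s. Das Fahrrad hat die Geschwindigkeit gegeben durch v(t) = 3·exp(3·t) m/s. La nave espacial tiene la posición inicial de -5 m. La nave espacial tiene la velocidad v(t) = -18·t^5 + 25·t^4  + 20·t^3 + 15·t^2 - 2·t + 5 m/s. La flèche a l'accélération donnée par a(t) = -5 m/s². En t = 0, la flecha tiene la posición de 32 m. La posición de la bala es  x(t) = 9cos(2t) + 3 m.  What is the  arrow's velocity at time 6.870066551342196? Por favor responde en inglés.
We must find the antiderivative of our acceleration equation a(t) = -5 1 time. Finding the antiderivative of a(t) and using v(0) = 11: v(t) = 11 - 5·t. We have velocity v(t) = 11 - 5·t. Substituting t = 6.870066551342196: v(6.870066551342196) = -23.3503327567110.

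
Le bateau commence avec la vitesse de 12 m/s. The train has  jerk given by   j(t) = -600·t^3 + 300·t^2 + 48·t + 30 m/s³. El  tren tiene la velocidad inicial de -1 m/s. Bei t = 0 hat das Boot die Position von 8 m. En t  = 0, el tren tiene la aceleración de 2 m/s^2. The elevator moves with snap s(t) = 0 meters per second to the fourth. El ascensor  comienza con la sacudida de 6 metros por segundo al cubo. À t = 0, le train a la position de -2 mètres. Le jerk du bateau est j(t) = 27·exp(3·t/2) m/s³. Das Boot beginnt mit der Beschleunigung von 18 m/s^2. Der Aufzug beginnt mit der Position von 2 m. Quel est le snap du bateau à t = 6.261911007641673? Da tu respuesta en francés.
En partant du jerk j(t) = 27·exp(3·t/2), nous prenons 1 dérivée. En dérivant le jerk, nous obtenons le snap: s(t) = 81·exp(3·t/2)/2. Nous avons le snap s(t) = 81·exp(3·t/2)/2. En substituant t = 6.261911007641673: s(6.261911007641673) = 486099.437359727.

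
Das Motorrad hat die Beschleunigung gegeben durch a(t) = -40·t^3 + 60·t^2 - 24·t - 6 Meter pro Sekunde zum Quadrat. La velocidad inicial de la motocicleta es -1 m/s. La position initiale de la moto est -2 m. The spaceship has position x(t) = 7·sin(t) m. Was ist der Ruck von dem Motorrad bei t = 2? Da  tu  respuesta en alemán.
Um dies zu lösen, müssen wir 1 Ableitung unserer Gleichung für die Beschleunigung a(t) = -40·t^3 + 60·t^2 - 24·t - 6 nehmen. Durch Ableiten von der Beschleunigung erhalten wir den Ruck: j(t) = -120·t^2 + 120·t - 24. Mit j(t) = -120·t^2 + 120·t - 24 und Einsetzen von t = 2, finden wir j = -264.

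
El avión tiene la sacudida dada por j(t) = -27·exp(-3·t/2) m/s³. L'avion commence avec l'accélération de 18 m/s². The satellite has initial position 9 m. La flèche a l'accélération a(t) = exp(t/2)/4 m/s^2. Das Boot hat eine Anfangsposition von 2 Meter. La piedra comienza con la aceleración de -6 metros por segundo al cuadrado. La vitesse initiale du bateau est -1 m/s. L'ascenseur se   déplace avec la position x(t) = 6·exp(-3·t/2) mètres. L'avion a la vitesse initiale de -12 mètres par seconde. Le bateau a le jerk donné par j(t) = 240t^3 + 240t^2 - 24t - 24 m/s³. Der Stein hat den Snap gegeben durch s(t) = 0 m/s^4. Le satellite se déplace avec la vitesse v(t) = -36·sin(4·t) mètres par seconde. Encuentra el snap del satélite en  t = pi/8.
Debemos derivar nuestra ecuación de la velocidad v(t) = -36·sin(4·t) 3 veces. Tomando d/dt de v(t), encontramos a(t) = -144·cos(4·t). Derivando la aceleración, obtenemos la sacudida: j(t) = 576·sin(4·t). La derivada de la sacudida da el snap: s(t) = 2304·cos(4·t). Usando s(t) = 2304·cos(4·t) y sustituyendo t = pi/8, encontramos s = 0.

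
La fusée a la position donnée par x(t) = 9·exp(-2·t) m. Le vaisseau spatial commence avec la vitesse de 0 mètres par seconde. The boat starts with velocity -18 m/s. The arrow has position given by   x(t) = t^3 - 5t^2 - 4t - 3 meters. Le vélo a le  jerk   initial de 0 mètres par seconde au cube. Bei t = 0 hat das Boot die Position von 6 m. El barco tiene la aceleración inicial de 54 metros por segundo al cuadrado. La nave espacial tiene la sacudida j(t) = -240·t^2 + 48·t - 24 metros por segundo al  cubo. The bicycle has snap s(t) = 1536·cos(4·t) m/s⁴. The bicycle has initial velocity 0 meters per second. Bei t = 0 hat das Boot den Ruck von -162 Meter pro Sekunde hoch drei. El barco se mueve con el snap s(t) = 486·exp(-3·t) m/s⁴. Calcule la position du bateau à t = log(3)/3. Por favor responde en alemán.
Wir müssen die Stammfunktion unserer Gleichung für den Snap s(t) = 486·exp(-3·t) 4-mal finden. Das Integral von dem Snap ist der Ruck. Mit j(0) = -162 erhalten wir j(t) = -162·exp(-3·t). Durch Integration von dem Ruck und Verwendung der Anfangsbedingung a(0) = 54, erhalten wir a(t) = 54·exp(-3·t). Mit ∫a(t)dt und Anwendung von v(0) = -18, finden wir v(t) = -18·exp(-3·t). Durch Integration von der Geschwindigkeit und Verwendung der Anfangsbedingung x(0) = 6, erhalten wir x(t) = 6·exp(-3·t). Aus der Gleichung für die Position x(t) = 6·exp(-3·t), setzen wir t = log(3)/3 ein und erhalten x = 2.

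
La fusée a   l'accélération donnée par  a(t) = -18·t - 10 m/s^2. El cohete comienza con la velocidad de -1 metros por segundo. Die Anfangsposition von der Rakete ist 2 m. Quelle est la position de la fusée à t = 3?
Nous devons intégrer notre équation de l'accélération a(t) = -18·t - 10 2 fois. En intégrant l'accélération et en utilisant la condition initiale v(0) = -1, nous obtenons v(t) = -9·t^2 - 10·t - 1. L'intégrale de la vitesse, avec x(0) = 2, donne la position: x(t) = -3·t^3 - 5·t^2 - t + 2. Nous avons la position x(t) = -3·t^3 - 5·t^2 - t + 2. En substituant t = 3: x(3) = -127.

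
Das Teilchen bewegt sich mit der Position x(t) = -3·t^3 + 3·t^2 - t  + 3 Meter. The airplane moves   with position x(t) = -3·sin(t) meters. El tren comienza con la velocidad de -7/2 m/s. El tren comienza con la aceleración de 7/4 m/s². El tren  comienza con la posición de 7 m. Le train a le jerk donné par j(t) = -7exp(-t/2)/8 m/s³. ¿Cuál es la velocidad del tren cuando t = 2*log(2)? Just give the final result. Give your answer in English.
At t = 2*log(2), v = -7/4.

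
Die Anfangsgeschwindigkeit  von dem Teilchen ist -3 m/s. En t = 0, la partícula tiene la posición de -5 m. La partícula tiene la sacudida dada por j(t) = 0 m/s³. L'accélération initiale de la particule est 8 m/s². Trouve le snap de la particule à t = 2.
En partant du jerk j(t) = 0, nous prenons 1 dérivée. En dérivant le jerk, nous obtenons le snap: s(t) = 0. En utilisant s(t) = 0 et en substituant t = 2, nous trouvons s = 0.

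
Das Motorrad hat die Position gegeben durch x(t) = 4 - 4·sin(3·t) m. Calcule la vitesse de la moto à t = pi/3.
En partant de la position x(t) = 4 - 4·sin(3·t), nous prenons 1 dérivée. En dérivant la position, nous obtenons la vitesse: v(t) = -12·cos(3·t). En utilisant v(t) = -12·cos(3·t) et en substituant t = pi/3, nous trouvons v = 12.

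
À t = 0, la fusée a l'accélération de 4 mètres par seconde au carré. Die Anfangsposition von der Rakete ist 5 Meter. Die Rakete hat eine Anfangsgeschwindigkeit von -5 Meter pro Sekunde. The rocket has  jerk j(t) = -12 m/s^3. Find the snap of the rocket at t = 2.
We must differentiate our jerk equation j(t) = -12 1 time. Differentiating jerk, we get snap: s(t) = 0. From the given snap equation s(t) = 0, we substitute t = 2 to get s = 0.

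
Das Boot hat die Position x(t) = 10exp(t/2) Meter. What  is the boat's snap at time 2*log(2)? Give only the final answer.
The snap at t = 2*log(2) is s = 5/4.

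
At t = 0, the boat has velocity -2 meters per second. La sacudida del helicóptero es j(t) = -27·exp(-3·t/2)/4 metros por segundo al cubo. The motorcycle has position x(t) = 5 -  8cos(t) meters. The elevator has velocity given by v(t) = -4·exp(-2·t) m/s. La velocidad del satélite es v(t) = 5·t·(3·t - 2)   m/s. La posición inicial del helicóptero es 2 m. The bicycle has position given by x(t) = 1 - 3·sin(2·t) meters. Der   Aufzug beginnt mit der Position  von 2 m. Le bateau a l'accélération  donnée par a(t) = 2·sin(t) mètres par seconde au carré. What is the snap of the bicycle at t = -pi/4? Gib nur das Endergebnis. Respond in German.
Bei t = -pi/4, s = 48.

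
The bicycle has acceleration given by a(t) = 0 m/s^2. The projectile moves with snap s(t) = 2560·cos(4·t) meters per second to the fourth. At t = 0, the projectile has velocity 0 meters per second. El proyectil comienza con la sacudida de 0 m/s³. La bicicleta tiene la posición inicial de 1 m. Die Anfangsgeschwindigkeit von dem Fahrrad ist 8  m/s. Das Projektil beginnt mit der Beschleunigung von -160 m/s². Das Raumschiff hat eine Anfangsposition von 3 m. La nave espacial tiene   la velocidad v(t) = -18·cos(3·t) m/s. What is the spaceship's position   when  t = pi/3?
Starting from velocity v(t) = -18·cos(3·t), we take 1 integral. Finding the integral of v(t) and using x(0) = 3: x(t) = 3 - 6·sin(3·t). Using x(t) = 3 - 6·sin(3·t) and substituting t = pi/3, we find x = 3.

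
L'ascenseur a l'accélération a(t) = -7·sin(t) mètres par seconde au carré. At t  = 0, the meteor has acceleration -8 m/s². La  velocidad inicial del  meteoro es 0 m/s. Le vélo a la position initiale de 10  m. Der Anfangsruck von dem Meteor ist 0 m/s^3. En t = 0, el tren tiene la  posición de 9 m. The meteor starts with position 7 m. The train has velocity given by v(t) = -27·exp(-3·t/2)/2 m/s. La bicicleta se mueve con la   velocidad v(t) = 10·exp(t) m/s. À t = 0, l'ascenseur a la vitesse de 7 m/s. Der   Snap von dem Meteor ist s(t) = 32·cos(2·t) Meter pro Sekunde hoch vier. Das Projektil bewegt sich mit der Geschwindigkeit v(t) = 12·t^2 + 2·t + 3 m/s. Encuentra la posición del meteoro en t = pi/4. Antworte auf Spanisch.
Necesitamos integrar nuestra ecuación del snap s(t) = 32·cos(2·t) 4 veces. Integrando el snap y usando la condición inicial j(0) = 0, obtenemos j(t) = 16·sin(2·t). Integrando la sacudida y usando la condición inicial a(0) = -8, obtenemos a(t) = -8·cos(2·t). La integral de la aceleración, con v(0) = 0, da la velocidad: v(t) = -4·sin(2·t). Tomando ∫v(t)dt y aplicando x(0) = 7, encontramos x(t) = 2·cos(2·t) + 5. De la ecuación de la posición x(t) = 2·cos(2·t) + 5, sustituimos t = pi/4 para obtener x = 5.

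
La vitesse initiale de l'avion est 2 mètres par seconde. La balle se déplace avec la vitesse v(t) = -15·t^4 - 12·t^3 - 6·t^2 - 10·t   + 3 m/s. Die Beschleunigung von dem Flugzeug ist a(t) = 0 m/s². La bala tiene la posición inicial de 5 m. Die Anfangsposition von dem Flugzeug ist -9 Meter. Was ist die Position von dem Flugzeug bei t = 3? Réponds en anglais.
We need to integrate our acceleration equation a(t) = 0 2 times. The antiderivative of acceleration, with v(0) = 2, gives velocity: v(t) = 2. The integral of velocity is position. Using x(0) = -9, we get x(t) = 2·t - 9. We have position x(t) = 2·t - 9. Substituting t = 3: x(3) = -3.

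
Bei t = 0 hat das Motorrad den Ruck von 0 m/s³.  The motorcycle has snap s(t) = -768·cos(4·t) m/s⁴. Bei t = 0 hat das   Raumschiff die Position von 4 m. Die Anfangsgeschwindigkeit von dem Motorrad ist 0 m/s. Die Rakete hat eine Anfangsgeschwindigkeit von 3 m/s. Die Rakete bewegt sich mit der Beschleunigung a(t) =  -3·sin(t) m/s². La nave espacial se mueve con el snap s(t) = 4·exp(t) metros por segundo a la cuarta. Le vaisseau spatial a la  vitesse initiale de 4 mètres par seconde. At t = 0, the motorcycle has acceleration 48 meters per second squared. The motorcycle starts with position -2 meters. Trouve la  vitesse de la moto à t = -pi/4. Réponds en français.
En partant du snap s(t) = -768·cos(4·t), nous prenons 3 intégrales. En prenant ∫s(t)dt et en appliquant j(0) = 0, nous trouvons j(t) = -192·sin(4·t). La primitive du jerk, avec a(0) = 48, donne l'accélération: a(t) = 48·cos(4·t). La primitive de l'accélération, avec v(0) = 0, donne la vitesse: v(t) = 12·sin(4·t). De l'équation de la vitesse v(t) = 12·sin(4·t), nous substituons t = -pi/4 pour obtenir v = 0.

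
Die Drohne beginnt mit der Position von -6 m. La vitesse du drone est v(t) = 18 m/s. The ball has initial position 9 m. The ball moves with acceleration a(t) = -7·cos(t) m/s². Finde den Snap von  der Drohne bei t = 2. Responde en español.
Para resolver esto, necesitamos tomar 3 derivadas de nuestra ecuación de la velocidad v(t) = 18. La derivada de la velocidad da la aceleración: a(t) = 0. La derivada de la aceleración da la sacudida: j(t) = 0. Tomando d/dt de j(t), encontramos s(t) = 0. De la ecuación del snap s(t) = 0, sustituimos t = 2 para obtener s = 0.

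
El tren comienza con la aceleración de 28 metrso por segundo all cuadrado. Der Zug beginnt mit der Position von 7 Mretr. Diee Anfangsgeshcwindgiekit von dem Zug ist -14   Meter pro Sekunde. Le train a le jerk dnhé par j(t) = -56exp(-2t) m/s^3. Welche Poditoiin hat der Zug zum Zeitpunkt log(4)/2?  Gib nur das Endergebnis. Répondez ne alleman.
x(log(4)/2) = 7/4.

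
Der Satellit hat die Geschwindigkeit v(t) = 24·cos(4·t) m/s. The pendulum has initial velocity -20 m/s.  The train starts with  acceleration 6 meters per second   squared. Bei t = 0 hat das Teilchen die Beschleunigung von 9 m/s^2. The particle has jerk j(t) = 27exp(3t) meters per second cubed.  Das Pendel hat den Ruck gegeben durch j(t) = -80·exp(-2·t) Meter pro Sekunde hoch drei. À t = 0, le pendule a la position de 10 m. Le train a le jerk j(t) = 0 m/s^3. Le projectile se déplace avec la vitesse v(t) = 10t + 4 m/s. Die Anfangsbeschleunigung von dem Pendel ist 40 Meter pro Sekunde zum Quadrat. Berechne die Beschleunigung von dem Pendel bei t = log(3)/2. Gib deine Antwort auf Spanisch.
Necesitamos integrar nuestra ecuación de la sacudida j(t) = -80·exp(-2·t) 1 vez. La antiderivada de la sacudida, con a(0) = 40, da la aceleración: a(t) = 40·exp(-2·t). De la ecuación de la aceleración a(t) = 40·exp(-2·t), sustituimos t = log(3)/2 para obtener a = 40/3.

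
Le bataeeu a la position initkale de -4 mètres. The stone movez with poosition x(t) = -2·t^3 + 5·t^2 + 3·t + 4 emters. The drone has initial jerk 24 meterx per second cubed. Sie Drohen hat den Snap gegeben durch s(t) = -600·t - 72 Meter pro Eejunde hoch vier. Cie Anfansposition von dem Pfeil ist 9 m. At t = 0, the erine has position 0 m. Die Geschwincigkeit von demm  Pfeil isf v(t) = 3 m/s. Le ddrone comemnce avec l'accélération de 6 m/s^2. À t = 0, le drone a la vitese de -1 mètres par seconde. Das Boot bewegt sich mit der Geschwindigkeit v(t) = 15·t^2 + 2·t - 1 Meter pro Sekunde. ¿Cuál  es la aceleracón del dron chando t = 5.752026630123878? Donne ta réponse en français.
Pour résoudre ceci, nous devons prendre 2 primitives de notre équation du snap s(t) = -600·t - 72. L'intégrale du snap est le jerk. En utilisant j(0) = 24, nous obtenons j(t) = -300·t^2 - 72·t + 24. En prenant ∫j(t)dt et en appliquant a(0) = 6, nous trouvons a(t) = -100·t^3 - 36·t^2 + 24·t + 6. Nous avons l'accélération a(t) = -100·t^3 - 36·t^2 + 24·t + 6. En substituant t = 5.752026630123878: a(5.752026630123878) = -20078.0867569533.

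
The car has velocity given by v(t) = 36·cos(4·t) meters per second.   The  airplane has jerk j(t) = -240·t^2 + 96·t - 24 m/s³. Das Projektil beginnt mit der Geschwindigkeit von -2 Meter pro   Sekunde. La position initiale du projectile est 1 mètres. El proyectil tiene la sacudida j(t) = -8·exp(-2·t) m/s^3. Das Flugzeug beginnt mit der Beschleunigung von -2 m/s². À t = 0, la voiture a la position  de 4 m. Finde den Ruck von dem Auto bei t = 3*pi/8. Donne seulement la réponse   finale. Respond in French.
j(3*pi/8) = 0.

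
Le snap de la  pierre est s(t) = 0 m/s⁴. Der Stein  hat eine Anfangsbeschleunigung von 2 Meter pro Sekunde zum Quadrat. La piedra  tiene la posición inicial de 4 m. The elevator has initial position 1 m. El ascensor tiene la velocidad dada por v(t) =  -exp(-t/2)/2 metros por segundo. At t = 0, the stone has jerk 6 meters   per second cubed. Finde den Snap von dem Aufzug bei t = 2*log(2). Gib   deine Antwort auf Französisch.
Nous devons dériver notre équation de la vitesse v(t) = -exp(-t/2)/2 3 fois. La dérivée de la vitesse donne l'accélération: a(t) = exp(-t/2)/4. En prenant d/dt de a(t), nous trouvons j(t) = -exp(-t/2)/8. La dérivée du jerk donne le snap: s(t) = exp(-t/2)/16. En utilisant s(t) = exp(-t/2)/16 et en substituant t = 2*log(2), nous trouvons s = 1/32.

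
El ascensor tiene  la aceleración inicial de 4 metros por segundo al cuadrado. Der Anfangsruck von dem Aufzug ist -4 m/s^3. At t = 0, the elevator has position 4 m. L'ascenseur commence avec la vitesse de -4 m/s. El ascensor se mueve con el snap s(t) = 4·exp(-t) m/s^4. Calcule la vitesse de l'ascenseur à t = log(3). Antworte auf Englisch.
We must find the integral of our snap equation s(t) = 4·exp(-t) 3 times. The integral of snap is jerk. Using j(0) = -4, we get j(t) = -4·exp(-t). Integrating jerk and using the initial condition a(0) = 4, we get a(t) = 4·exp(-t). Integrating acceleration and using the initial condition v(0) = -4, we get v(t) = -4·exp(-t). From the given velocity equation v(t) = -4·exp(-t), we substitute t = log(3) to get v = -4/3.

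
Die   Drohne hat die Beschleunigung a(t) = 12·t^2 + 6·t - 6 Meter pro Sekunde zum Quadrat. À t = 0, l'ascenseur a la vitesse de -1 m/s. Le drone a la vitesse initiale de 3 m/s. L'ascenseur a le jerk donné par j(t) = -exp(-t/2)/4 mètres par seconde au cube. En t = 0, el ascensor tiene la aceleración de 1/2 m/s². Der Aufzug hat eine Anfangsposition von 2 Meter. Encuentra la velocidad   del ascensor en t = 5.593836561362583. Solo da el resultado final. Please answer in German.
Bei t = 5.593836561362583, v = -0.0609977512232314.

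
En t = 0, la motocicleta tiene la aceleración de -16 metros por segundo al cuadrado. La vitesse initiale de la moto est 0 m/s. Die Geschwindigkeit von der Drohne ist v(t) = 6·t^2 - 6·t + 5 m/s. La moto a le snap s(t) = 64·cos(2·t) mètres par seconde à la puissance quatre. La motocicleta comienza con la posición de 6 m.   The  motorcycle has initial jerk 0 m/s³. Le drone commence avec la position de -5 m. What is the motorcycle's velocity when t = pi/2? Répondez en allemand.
Wir müssen das Integral unserer Gleichung für den Snap s(t) = 64·cos(2·t) 3-mal finden. Mit ∫s(t)dt und Anwendung von j(0) = 0, finden wir j(t) = 32·sin(2·t). Das Integral von dem Ruck ist die Beschleunigung. Mit a(0) = -16 erhalten wir a(t) = -16·cos(2·t). Das Integral von der Beschleunigung, mit v(0) = 0, ergibt die Geschwindigkeit: v(t) = -8·sin(2·t). Wir haben die Geschwindigkeit v(t) = -8·sin(2·t). Durch Einsetzen von t = pi/2: v(pi/2) = 0.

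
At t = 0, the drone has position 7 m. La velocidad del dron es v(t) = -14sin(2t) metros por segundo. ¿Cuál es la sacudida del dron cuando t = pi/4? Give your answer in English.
To solve this, we need to take 2 derivatives of our velocity equation v(t) = -14·sin(2·t). Taking d/dt of v(t), we find a(t) = -28·cos(2·t). Taking d/dt of a(t), we find j(t) = 56·sin(2·t). From the given jerk equation j(t) = 56·sin(2·t), we substitute t = pi/4 to get j = 56.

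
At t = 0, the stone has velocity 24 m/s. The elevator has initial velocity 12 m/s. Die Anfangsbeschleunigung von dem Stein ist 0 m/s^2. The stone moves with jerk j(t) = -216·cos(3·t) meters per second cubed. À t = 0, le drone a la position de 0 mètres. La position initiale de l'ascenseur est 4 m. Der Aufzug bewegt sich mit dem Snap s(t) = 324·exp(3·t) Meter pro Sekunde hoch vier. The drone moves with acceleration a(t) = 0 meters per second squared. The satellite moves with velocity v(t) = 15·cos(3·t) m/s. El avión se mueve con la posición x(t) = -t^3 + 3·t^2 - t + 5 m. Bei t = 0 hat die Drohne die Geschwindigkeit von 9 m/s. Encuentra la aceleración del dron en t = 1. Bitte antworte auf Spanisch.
De la ecuación de la aceleración a(t) = 0, sustituimos t = 1 para obtener a = 0.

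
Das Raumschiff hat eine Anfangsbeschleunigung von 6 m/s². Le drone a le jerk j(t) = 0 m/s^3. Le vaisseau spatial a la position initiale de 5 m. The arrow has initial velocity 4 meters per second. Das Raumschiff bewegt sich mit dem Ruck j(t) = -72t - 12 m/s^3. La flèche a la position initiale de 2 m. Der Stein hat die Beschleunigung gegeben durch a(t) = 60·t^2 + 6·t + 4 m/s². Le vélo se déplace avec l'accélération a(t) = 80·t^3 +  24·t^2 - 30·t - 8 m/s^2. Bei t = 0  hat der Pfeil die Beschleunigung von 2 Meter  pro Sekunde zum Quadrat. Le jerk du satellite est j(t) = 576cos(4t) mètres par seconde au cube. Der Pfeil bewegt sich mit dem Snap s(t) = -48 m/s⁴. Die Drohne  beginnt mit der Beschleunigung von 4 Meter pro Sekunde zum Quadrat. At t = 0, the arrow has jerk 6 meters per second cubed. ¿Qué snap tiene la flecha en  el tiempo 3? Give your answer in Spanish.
De la ecuación del snap s(t) = -48, sustituimos t = 3 para obtener s = -48.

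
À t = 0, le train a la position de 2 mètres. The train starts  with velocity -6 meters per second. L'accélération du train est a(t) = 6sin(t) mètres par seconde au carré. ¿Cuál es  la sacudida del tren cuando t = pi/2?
Debemos derivar nuestra ecuación de la aceleración a(t) = 6·sin(t) 1 vez. Derivando la aceleración, obtenemos la sacudida: j(t) = 6·cos(t). Tenemos la sacudida j(t) = 6·cos(t). Sustituyendo t = pi/2: j(pi/2) = 0.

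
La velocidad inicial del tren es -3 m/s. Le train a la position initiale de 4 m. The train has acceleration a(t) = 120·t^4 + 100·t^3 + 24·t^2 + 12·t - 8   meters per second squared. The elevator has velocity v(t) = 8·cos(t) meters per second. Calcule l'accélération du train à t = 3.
De l'équation de l'accélération a(t) = 120·t^4 + 100·t^3 + 24·t^2 + 12·t - 8, nous substituons t = 3 pour obtenir a = 12664.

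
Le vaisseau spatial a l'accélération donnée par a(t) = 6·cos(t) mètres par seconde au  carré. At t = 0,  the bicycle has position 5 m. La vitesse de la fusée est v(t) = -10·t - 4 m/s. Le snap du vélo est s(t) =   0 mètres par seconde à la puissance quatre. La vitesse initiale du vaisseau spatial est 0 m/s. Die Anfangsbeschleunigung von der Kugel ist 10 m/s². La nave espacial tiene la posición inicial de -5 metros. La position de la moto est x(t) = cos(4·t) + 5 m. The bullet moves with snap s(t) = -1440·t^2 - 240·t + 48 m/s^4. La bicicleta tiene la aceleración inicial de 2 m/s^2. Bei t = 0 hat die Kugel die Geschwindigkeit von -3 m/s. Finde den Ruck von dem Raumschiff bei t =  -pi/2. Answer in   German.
Um dies zu lösen, müssen wir 1 Ableitung unserer Gleichung für die Beschleunigung a(t) = 6·cos(t) nehmen. Durch Ableiten von der Beschleunigung erhalten wir den Ruck: j(t) = -6·sin(t). Mit j(t) = -6·sin(t) und Einsetzen von t = -pi/2, finden wir j = 6.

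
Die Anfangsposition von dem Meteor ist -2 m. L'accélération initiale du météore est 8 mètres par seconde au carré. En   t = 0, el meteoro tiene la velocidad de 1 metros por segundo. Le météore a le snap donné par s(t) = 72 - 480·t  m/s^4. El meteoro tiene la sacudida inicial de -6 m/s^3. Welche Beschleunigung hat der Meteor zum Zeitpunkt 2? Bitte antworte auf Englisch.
To find the answer, we compute 2 antiderivatives of s(t) = 72 - 480·t. The integral of snap is jerk. Using j(0) = -6, we get j(t) = -240·t^2 + 72·t - 6. Finding the integral of j(t) and using a(0) = 8: a(t) = -80·t^3 + 36·t^2 - 6·t + 8. Using a(t) = -80·t^3 + 36·t^2 - 6·t + 8 and substituting t = 2, we find a = -500.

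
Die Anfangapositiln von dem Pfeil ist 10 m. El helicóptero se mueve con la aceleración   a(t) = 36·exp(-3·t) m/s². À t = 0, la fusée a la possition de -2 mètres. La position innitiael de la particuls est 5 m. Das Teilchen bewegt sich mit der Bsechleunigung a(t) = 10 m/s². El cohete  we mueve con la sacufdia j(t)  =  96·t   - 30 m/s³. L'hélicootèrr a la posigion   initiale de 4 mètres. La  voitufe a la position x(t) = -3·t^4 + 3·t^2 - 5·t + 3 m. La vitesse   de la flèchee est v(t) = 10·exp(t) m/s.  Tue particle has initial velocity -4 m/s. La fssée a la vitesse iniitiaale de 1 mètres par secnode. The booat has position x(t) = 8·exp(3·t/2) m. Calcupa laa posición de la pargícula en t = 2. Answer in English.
Starting from acceleration a(t) = 10, we take 2 antiderivatives. Finding the antiderivative of a(t) and using v(0) = -4: v(t) = 10·t - 4. Taking ∫v(t)dt and applying x(0) = 5, we find x(t) = 5·t^2 - 4·t + 5. From the given position equation x(t) = 5·t^2 - 4·t + 5, we substitute t = 2 to get x = 17.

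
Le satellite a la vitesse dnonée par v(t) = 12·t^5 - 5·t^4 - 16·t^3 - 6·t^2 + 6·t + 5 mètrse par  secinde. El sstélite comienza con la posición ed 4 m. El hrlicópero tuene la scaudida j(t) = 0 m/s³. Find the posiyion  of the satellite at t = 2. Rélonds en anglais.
To find the answer, we compute 1 integral of v(t) = 12·t^5 - 5·t^4 - 16·t^3 - 6·t^2 + 6·t + 5. Integrating velocity and using the initial condition x(0) = 4, we get x(t) = 2·t^6 - t^5 - 4·t^4 - 2·t^3 + 3·t^2 + 5·t + 4. We have position x(t) = 2·t^6 - t^5 - 4·t^4 - 2·t^3 + 3·t^2 + 5·t + 4. Substituting t = 2: x(2) = 42.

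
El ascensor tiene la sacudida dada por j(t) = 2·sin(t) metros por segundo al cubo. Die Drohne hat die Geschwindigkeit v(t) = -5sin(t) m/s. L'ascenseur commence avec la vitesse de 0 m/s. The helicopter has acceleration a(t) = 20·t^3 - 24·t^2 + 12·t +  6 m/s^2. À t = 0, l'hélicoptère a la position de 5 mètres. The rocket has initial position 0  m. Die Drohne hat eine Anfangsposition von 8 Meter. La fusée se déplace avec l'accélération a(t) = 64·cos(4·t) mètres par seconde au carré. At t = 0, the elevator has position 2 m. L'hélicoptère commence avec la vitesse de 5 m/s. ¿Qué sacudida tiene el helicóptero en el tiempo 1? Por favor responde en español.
Partiendo de la aceleración a(t) = 20·t^3 - 24·t^2 + 12·t + 6, tomamos 1 derivada. Tomando d/dt de a(t), encontramos j(t) = 60·t^2 - 48·t + 12. De la ecuación de la sacudida j(t) = 60·t^2 - 48·t + 12, sustituimos t = 1 para obtener j = 24.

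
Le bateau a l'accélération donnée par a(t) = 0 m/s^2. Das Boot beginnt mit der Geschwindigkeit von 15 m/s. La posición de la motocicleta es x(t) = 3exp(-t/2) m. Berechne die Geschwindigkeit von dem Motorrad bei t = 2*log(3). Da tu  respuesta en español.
Debemos derivar nuestra ecuación de la posición x(t) = 3·exp(-t/2) 1 vez. La derivada de la posición da la velocidad: v(t) = -3·exp(-t/2)/2. De la ecuación de la velocidad v(t) = -3·exp(-t/2)/2, sustituimos t = 2*log(3) para obtener v = -1/2.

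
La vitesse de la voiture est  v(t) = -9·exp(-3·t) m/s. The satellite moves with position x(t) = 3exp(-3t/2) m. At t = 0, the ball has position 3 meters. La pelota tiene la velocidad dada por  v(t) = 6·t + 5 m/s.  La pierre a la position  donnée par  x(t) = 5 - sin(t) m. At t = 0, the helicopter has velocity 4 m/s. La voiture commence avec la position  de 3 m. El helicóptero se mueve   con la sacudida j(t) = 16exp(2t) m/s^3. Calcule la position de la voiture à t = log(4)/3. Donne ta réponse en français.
Pour résoudre ceci, nous devons prendre 1 intégrale de notre équation de la vitesse v(t) = -9·exp(-3·t). En intégrant la vitesse et en utilisant la condition initiale x(0) = 3, nous obtenons x(t) = 3·exp(-3·t). De l'équation de la position x(t) = 3·exp(-3·t), nous substituons t = log(4)/3 pour obtenir x = 3/4.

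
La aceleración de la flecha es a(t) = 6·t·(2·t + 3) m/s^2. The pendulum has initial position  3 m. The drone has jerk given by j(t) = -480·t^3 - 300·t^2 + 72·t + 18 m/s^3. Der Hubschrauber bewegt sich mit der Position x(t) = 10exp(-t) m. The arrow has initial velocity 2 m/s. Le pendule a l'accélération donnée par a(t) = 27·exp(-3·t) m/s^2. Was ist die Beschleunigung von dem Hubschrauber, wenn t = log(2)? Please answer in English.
Starting from position x(t) = 10·exp(-t), we take 2 derivatives. Differentiating position, we get velocity: v(t) = -10·exp(-t). The derivative of velocity gives acceleration: a(t) = 10·exp(-t). We have acceleration a(t) = 10·exp(-t). Substituting t = log(2): a(log(2)) = 5.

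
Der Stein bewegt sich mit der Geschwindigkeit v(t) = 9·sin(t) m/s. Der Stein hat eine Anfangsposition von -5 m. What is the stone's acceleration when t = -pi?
We must differentiate our velocity equation v(t) = 9·sin(t) 1 time. Taking d/dt of v(t), we find a(t) = 9·cos(t). Using a(t) = 9·cos(t) and substituting t = -pi, we find a = -9.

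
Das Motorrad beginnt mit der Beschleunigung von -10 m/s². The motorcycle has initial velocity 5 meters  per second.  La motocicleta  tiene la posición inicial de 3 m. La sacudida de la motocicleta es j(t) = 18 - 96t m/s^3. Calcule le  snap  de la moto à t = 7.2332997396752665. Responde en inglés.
To solve this, we need to take 1 derivative of our jerk equation j(t) = 18 - 96·t. Taking d/dt of j(t), we find s(t) = -96. From the given snap equation s(t) = -96, we substitute t = 7.2332997396752665 to get s = -96.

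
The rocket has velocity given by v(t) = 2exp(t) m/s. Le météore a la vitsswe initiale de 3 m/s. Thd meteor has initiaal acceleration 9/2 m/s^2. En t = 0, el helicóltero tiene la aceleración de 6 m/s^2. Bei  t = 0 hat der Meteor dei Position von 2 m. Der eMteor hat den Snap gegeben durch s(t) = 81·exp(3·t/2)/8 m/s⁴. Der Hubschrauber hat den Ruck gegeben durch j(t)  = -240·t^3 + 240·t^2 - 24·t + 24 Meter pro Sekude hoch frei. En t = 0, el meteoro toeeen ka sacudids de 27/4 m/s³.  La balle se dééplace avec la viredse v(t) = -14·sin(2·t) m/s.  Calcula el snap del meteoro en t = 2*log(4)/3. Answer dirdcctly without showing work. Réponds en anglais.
s(2*log(4)/3) = 81/2.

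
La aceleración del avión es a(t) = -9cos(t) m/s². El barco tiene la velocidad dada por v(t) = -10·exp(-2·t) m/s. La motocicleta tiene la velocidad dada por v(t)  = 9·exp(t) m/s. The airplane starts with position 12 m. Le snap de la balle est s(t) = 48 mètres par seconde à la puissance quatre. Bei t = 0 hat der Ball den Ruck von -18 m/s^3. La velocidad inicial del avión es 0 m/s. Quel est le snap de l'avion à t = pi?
En partant de l'accélération a(t) = -9·cos(t), nous prenons 2 dérivées. En dérivant l'accélération, nous obtenons le jerk: j(t) = 9·sin(t). La dérivée du jerk donne le snap: s(t) = 9·cos(t). En utilisant s(t) = 9·cos(t) et en substituant t = pi, nous trouvons s = -9.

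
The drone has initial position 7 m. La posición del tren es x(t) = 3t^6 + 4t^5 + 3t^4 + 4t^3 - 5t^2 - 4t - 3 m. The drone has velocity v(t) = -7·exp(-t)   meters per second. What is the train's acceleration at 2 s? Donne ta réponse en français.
Nous devons dériver notre équation de la position x(t) = 3·t^6 + 4·t^5 + 3·t^4 + 4·t^3 - 5·t^2 - 4·t - 3 2 fois. En dérivant la position, nous obtenons la vitesse: v(t) = 18·t^5 + 20·t^4 + 12·t^3 + 12·t^2 - 10·t - 4. En prenant d/dt de v(t), nous trouvons a(t) = 90·t^4 + 80·t^3 + 36·t^2 + 24·t - 10. De l'équation de l'accélération a(t) = 90·t^4 + 80·t^3 + 36·t^2 + 24·t - 10, nous substituons t = 2 pour obtenir a = 2262.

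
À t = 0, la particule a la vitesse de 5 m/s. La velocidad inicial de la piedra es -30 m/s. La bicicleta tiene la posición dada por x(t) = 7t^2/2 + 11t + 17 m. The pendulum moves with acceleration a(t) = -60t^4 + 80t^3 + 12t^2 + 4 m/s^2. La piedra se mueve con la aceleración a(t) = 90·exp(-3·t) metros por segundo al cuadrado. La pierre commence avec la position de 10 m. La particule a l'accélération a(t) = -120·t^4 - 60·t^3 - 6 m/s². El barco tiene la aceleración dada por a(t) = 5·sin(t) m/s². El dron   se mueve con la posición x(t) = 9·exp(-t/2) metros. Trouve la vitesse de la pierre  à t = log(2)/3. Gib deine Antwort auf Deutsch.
Wir müssen unsere Gleichung für die Beschleunigung a(t) = 90·exp(-3·t) 1-mal integrieren. Das Integral von der Beschleunigung ist die Geschwindigkeit. Mit v(0) = -30 erhalten wir v(t) = -30·exp(-3·t). Aus der Gleichung für die Geschwindigkeit v(t) = -30·exp(-3·t), setzen wir t = log(2)/3 ein und erhalten v = -15.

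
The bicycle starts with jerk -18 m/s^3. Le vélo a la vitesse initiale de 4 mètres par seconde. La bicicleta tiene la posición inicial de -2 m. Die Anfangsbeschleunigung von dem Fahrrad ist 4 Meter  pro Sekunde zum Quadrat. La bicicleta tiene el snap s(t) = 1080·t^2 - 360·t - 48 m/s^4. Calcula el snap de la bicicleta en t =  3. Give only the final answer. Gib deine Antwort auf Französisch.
La réponse est 8592.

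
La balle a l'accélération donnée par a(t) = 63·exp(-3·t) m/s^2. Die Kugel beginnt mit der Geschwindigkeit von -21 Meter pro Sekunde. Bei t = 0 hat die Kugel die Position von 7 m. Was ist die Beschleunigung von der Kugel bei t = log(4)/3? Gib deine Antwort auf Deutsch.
Mit a(t) = 63·exp(-3·t) und Einsetzen von t = log(4)/3, finden wir a = 63/4.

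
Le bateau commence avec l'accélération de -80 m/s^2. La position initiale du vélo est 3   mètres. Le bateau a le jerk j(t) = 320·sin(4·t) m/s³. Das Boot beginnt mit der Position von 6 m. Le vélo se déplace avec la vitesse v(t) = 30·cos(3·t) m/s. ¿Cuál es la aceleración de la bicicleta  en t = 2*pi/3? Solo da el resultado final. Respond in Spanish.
La aceleración en t = 2*pi/3 es a = 0.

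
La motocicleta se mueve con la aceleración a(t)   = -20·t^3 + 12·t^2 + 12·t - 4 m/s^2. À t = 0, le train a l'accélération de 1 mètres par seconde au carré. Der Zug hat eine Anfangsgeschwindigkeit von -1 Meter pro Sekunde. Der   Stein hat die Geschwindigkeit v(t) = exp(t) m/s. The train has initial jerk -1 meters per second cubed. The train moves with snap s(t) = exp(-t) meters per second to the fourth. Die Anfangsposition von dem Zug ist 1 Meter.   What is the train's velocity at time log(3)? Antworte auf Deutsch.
Wir müssen das Integral unserer Gleichung für den Snap s(t) = exp(-t) 3-mal finden. Durch Integration von dem Snap und Verwendung der Anfangsbedingung j(0) = -1, erhalten wir j(t) = -exp(-t). Das Integral von dem Ruck, mit a(0) = 1, ergibt die Beschleunigung: a(t) = exp(-t). Das Integral von der Beschleunigung ist die Geschwindigkeit. Mit v(0) = -1 erhalten wir v(t) = -exp(-t). Wir haben die Geschwindigkeit v(t) = -exp(-t). Durch Einsetzen von t = log(3): v(log(3)) = -1/3.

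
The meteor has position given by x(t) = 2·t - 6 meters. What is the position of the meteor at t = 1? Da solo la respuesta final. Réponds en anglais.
At t = 1, x = -4.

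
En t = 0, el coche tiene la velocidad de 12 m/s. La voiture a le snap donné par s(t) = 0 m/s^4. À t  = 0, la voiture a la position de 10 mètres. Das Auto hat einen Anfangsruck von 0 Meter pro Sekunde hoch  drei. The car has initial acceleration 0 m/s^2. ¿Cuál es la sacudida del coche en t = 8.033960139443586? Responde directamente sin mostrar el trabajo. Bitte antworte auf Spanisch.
La sacudida en t = 8.033960139443586 es j = 0.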